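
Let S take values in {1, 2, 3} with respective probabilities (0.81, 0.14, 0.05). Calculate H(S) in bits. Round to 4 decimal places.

H(S) = −Σ p·log₂ p.
  −(0.81)·log₂(0.81) = 0.24625
  −(0.14)·log₂(0.14) = 0.39711
  −(0.05)·log₂(0.05) = 0.21610
Sum: 0.24625 + 0.39711 + 0.21610 = 0.8595 bits.

0.8595 bits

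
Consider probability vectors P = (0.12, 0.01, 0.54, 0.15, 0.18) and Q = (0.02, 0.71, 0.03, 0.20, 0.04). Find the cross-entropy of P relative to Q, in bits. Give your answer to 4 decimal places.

4.5982 bits

H(P,Q) = −Σ p·log₂ q.
  −0.12·log₂(0.02) = 0.67726
  −0.01·log₂(0.71) = 0.00494
  −0.54·log₂(0.03) = 2.73180
  −0.15·log₂(0.20) = 0.34829
  −0.18·log₂(0.04) = 0.83589
H(P,Q) = 4.5982 bits.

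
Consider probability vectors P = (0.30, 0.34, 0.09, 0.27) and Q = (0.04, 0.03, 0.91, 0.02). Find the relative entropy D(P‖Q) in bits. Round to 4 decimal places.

2.7763 bits

D(P‖Q) = Σ p·log₂(p/q).
  0.30·log₂(0.30/0.04) = 0.87207
  0.34·log₂(0.34/0.03) = 1.19085
  0.09·log₂(0.09/0.91) = -0.30041
  0.27·log₂(0.27/0.02) = 1.01382
D(P‖Q) = 2.7763 bits.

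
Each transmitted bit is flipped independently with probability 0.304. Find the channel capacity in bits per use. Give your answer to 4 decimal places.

Binary symmetric channel: C = 1 − h₂(ε) where h₂ is the binary entropy function.
h₂(0.304) = −0.304·log₂0.304 − 0.696·log₂0.696 = 0.8861.
C = 1 − 0.8861 = 0.1139 bits per channel use.

0.1139 bits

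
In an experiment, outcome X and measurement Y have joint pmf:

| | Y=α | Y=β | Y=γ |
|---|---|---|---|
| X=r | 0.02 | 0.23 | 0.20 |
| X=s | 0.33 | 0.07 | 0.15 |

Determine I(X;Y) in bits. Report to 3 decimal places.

0.302 bits

Marginals: p(X) = (0.4500, 0.5500), p(Y) = (0.3500, 0.3000, 0.3500).
I(X;Y) = H(X) + H(Y) − H(X,Y).
H(X) = 0.9928, H(Y) = 1.5813, H(X,Y) = 2.2719.
I(X;Y) = 0.9928 + 1.5813 − 2.2719 = 0.302 bits.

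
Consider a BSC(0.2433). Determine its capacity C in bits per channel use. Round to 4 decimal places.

Binary symmetric channel: C = 1 − h₂(ε) where h₂ is the binary entropy function.
h₂(0.2433) = −0.2433·log₂0.2433 − 0.7567·log₂0.7567 = 0.8005.
C = 1 − 0.8005 = 0.1995 bits per channel use.

0.1995 bits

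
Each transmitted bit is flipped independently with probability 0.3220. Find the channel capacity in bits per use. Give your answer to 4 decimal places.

Binary symmetric channel: C = 1 − h₂(ε) where h₂ is the binary entropy function.
h₂(0.3220) = −0.3220·log₂0.3220 − 0.6780·log₂0.6780 = 0.9065.
C = 1 − 0.9065 = 0.0935 bits per channel use.

0.0935 bits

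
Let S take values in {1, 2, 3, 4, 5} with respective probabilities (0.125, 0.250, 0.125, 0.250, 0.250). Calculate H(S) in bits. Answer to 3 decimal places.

2.250 bits

H(S) = −Σ p·log₂ p.
  −(0.125)·log₂(0.125) = 0.3750
  −(0.250)·log₂(0.250) = 0.5000
  −(0.125)·log₂(0.125) = 0.3750
  −(0.250)·log₂(0.250) = 0.5000
  −(0.250)·log₂(0.250) = 0.5000
Sum: 0.3750 + 0.5000 + 0.3750 + 0.5000 + 0.5000 = 2.250 bits.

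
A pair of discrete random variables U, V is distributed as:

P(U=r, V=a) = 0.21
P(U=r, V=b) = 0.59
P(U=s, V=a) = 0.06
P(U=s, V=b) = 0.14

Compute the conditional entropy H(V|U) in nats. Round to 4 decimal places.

Marginals: p(U) = (0.8000, 0.2000), p(V) = (0.2700, 0.7300).
H(V|U) = Σ p(U) · H(V|U=·).
  U=r: p=0.8000, H(V|U=r) = 0.5757
  U=s: p=0.2000, H(V|U=s) = 0.6109
Weighted sum = 0.5827 nats.

0.5827 nats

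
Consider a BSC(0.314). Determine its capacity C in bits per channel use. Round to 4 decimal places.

0.1023 bits

Binary symmetric channel: C = 1 − h₂(ε) where h₂ is the binary entropy function.
h₂(0.314) = −0.314·log₂0.314 − 0.686·log₂0.686 = 0.8977.
C = 1 − 0.8977 = 0.1023 bits per channel use.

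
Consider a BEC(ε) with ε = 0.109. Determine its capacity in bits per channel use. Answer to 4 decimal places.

Binary erasure channel: capacity C = 1 − ε.
C = 1 − 0.109 = 0.8910 bits per channel use.

0.8910 bits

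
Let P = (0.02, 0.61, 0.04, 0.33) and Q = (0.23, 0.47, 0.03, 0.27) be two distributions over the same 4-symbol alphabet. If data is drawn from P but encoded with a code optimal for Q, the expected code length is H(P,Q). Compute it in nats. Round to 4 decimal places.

H(P,Q) = −Σ p·ln q.
  −0.02·ln(0.23) = 0.02939
  −0.61·ln(0.47) = 0.46056
  −0.04·ln(0.03) = 0.14026
  −0.33·ln(0.27) = 0.43208
H(P,Q) = 1.0623 nats.

1.0623 nats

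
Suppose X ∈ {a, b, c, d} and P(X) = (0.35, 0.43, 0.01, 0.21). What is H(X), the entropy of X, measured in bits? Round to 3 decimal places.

H(X) = −Σ p·log₂ p.
  −(0.35)·log₂(0.35) = 0.5301
  −(0.43)·log₂(0.43) = 0.5236
  −(0.01)·log₂(0.01) = 0.0664
  −(0.21)·log₂(0.21) = 0.4728
Sum: 0.5301 + 0.5236 + 0.0664 + 0.4728 = 1.593 bits.

1.593 bits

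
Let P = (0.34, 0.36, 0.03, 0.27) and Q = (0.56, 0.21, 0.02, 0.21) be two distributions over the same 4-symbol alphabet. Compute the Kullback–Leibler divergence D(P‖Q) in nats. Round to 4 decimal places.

0.1044 nats

D(P‖Q) = Σ p·ln(p/q).
  0.34·ln(0.34/0.56) = -0.16966
  0.36·ln(0.36/0.21) = 0.19404
  0.03·ln(0.03/0.02) = 0.01216
  0.27·ln(0.27/0.21) = 0.06785
D(P‖Q) = 0.1044 nats.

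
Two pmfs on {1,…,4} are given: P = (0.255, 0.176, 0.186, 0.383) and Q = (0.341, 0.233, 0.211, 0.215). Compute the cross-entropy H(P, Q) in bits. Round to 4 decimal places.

H(P,Q) = −Σ p·log₂ q.
  −0.255·log₂(0.341) = 0.39580
  −0.176·log₂(0.233) = 0.36988
  −0.186·log₂(0.211) = 0.41751
  −0.383·log₂(0.215) = 0.84934
H(P,Q) = 2.0325 bits.

2.0325 bits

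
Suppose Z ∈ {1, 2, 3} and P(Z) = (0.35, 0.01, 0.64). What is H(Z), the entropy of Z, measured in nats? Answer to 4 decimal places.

H(Z) = −Σ p·ln p.
  −(0.35)·ln(0.35) = 0.36744
  −(0.01)·ln(0.01) = 0.04605
  −(0.64)·ln(0.64) = 0.28562
Sum: 0.36744 + 0.04605 + 0.28562 = 0.6991 nats.

0.6991 nats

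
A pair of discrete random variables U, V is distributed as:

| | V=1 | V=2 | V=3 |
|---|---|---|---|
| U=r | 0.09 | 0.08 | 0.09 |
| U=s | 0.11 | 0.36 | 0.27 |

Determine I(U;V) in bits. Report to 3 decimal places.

Marginals: p(U) = (0.2600, 0.7400), p(V) = (0.2000, 0.4400, 0.3600).
I(U;V) = H(U) + H(V) − H(U,V).
H(U) = 0.8267, H(V) = 1.5161, H(U,V) = 2.3077.
I(U;V) = 0.8267 + 1.5161 − 2.3077 = 0.035 bits.

0.035 bits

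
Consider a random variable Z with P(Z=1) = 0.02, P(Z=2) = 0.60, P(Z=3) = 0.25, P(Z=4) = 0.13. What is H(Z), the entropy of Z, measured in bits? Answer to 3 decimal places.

H(Z) = −Σ p·log₂ p.
  −(0.02)·log₂(0.02) = 0.1129
  −(0.60)·log₂(0.60) = 0.4422
  −(0.25)·log₂(0.25) = 0.5000
  −(0.13)·log₂(0.13) = 0.3826
Sum: 0.1129 + 0.4422 + 0.5000 + 0.3826 = 1.438 bits.

1.438 bits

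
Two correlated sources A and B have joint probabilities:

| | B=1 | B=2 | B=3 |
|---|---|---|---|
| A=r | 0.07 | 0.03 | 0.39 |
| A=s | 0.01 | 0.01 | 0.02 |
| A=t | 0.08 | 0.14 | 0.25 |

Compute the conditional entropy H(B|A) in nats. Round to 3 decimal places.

0.820 nats

Marginals: p(A) = (0.4900, 0.0400, 0.4700), p(B) = (0.1600, 0.1800, 0.6600).
H(B|A) = Σ p(A) · H(B|A=·).
  A=r: p=0.4900, H(B|A=r) = 0.6307
  A=s: p=0.0400, H(B|A=s) = 1.0397
  A=t: p=0.4700, H(B|A=t) = 0.9979
Weighted sum = 0.820 nats.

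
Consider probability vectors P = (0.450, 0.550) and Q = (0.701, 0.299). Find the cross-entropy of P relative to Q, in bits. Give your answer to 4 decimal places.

1.1886 bits

H(P,Q) = −Σ p·log₂ q.
  −0.450·log₂(0.701) = 0.23063
  −0.550·log₂(0.299) = 0.95798
H(P,Q) = 1.1886 bits.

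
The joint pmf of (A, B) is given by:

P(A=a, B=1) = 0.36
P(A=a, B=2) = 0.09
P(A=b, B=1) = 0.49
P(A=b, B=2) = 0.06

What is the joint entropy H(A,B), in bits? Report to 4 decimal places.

1.5911 bits

H(A,B) = −Σ p(x,y)·log₂ p(x,y) over all 4 cells.
  cell (a,1): −0.36·log₂0.36 = 0.53062
  cell (a,2): −0.09·log₂0.09 = 0.31265
  cell (b,1): −0.49·log₂0.49 = 0.50428
  cell (b,2): −0.06·log₂0.06 = 0.24353
Sum = 1.5911 bits.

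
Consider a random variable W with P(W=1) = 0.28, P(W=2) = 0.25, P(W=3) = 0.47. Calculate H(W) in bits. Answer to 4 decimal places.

H(W) = −Σ p·log₂ p.
  −(0.28)·log₂(0.28) = 0.51422
  −(0.25)·log₂(0.25) = 0.50000
  −(0.47)·log₂(0.47) = 0.51196
Sum: 0.51422 + 0.50000 + 0.51196 = 1.5262 bits.

1.5262 bits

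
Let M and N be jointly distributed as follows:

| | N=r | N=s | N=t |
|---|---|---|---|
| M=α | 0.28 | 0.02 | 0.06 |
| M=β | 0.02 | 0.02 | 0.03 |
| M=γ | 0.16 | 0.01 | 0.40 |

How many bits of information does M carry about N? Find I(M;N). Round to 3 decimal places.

0.231 bits

Marginals: p(M) = (0.3600, 0.0700, 0.5700), p(N) = (0.4600, 0.0500, 0.4900).
I(M;N) = H(M) + H(N) − H(M,N).
H(M) = 1.2614, H(N) = 1.2357, H(M,N) = 2.2664.
I(M;N) = 1.2614 + 1.2357 − 2.2664 = 0.231 bits.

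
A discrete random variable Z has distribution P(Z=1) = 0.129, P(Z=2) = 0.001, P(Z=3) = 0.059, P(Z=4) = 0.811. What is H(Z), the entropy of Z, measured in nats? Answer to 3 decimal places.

0.608 nats

H(Z) = −Σ p·ln p.
  −(0.129)·ln(0.129) = 0.2642
  −(0.001)·ln(0.001) = 0.0069
  −(0.059)·ln(0.059) = 0.1670
  −(0.811)·ln(0.811) = 0.1699
Sum: 0.2642 + 0.0069 + 0.1670 + 0.1699 = 0.608 nats.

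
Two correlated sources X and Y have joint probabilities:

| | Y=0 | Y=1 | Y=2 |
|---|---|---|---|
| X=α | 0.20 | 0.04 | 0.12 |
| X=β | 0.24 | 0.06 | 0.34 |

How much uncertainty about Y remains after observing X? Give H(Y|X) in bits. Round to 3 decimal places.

Chain rule: H(Y|X) = H(X,Y) − H(X).
Marginals: p(X) = (0.3600, 0.6400), p(Y) = (0.4400, 0.1000, 0.4600).
H(X,Y) = 2.2840 bits; H(X) = 0.9427 bits.
H(Y|X) = 2.2840 − 0.9427 = 1.341 bits.

1.341 bits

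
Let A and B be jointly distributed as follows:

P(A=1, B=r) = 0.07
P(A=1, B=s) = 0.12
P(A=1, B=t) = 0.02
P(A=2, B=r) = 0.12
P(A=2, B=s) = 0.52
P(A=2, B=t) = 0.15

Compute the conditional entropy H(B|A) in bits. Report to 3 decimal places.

Marginals: p(A) = (0.2100, 0.7900), p(B) = (0.1900, 0.6400, 0.1700).
H(B|A) = Σ p(A) · H(B|A=·).
  A=1: p=0.2100, H(B|A=1) = 1.3127
  A=2: p=0.7900, H(B|A=2) = 1.2652
Weighted sum = 1.275 bits.

1.275 bits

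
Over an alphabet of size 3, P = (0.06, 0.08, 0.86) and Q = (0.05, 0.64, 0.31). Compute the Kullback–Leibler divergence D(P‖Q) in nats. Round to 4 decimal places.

D(P‖Q) = Σ p·ln(p/q).
  0.06·ln(0.06/0.05) = 0.01094
  0.08·ln(0.08/0.64) = -0.16636
  0.86·ln(0.86/0.31) = 0.87751
D(P‖Q) = 0.7221 nats.

0.7221 nats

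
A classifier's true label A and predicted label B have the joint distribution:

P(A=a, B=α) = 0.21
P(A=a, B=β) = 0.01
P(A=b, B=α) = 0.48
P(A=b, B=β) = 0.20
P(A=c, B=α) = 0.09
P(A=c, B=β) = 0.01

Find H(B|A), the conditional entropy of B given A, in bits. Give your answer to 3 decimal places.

Chain rule: H(B|A) = H(A,B) − H(A).
Marginals: p(A) = (0.2200, 0.6800, 0.1000), p(B) = (0.7800, 0.2200).
H(A,B) = 1.8910 bits; H(A) = 1.1911 bits.
H(B|A) = 1.8910 − 1.1911 = 0.700 bits.

0.700 bits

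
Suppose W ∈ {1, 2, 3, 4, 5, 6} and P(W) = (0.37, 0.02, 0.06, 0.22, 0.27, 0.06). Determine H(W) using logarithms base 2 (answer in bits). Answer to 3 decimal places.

2.121 bits

H(W) = −Σ p·log₂ p.
  −(0.37)·log₂(0.37) = 0.5307
  −(0.02)·log₂(0.02) = 0.1129
  −(0.06)·log₂(0.06) = 0.2435
  −(0.22)·log₂(0.22) = 0.4806
  −(0.27)·log₂(0.27) = 0.5100
  −(0.06)·log₂(0.06) = 0.2435
Sum: 0.5307 + 0.1129 + 0.2435 + 0.4806 + 0.5100 + 0.2435 = 2.121 bits.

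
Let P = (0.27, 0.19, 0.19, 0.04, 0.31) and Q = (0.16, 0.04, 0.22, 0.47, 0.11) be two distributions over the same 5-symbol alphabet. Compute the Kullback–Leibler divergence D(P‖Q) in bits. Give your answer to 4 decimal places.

0.9119 bits

D(P‖Q) = Σ p·log₂(p/q).
  0.27·log₂(0.27/0.16) = 0.20382
  0.19·log₂(0.19/0.04) = 0.42711
  0.19·log₂(0.19/0.22) = -0.04019
  0.04·log₂(0.04/0.47) = -0.14218
  0.31·log₂(0.31/0.11) = 0.46338
D(P‖Q) = 0.9119 bits.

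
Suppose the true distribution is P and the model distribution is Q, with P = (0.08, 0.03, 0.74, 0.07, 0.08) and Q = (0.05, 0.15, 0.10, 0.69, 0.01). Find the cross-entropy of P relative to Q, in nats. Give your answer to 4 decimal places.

H(P,Q) = −Σ p·ln q.
  −0.08·ln(0.05) = 0.23966
  −0.03·ln(0.15) = 0.05691
  −0.74·ln(0.10) = 1.70391
  −0.07·ln(0.69) = 0.02597
  −0.08·ln(0.01) = 0.36841
H(P,Q) = 2.3949 nats.

2.3949 nats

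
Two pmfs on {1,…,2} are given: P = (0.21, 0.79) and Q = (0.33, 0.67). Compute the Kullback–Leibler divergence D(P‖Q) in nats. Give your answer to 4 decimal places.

D(P‖Q) = Σ p·ln(p/q).
  0.21·ln(0.21/0.33) = -0.09492
  0.79·ln(0.79/0.67) = 0.13016
D(P‖Q) = 0.0352 nats.

0.0352 nats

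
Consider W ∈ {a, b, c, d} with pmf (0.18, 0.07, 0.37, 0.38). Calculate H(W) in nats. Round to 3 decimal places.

H(W) = −Σ p·ln p.
  −(0.18)·ln(0.18) = 0.3087
  −(0.07)·ln(0.07) = 0.1861
  −(0.37)·ln(0.37) = 0.3679
  −(0.38)·ln(0.38) = 0.3677
Sum: 0.3087 + 0.1861 + 0.3679 + 0.3677 = 1.230 nats.

1.230 nats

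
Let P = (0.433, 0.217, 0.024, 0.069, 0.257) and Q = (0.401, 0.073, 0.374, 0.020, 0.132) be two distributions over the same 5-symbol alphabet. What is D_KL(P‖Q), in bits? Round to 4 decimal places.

D(P‖Q) = Σ p·log₂(p/q).
  0.433·log₂(0.433/0.401) = 0.04796
  0.217·log₂(0.217/0.073) = 0.34106
  0.024·log₂(0.024/0.374) = -0.09509
  0.069·log₂(0.069/0.020) = 0.12328
  0.257·log₂(0.257/0.132) = 0.24704
D(P‖Q) = 0.6643 bits.

0.6643 bits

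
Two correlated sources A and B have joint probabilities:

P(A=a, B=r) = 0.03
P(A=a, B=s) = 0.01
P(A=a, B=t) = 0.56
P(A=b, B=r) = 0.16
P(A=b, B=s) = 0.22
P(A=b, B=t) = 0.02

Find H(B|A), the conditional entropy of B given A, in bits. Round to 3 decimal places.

Chain rule: H(B|A) = H(A,B) − H(A).
Marginals: p(A) = (0.6000, 0.4000), p(B) = (0.1900, 0.2300, 0.5800).
H(A,B) = 1.7031 bits; H(A) = 0.9710 bits.
H(B|A) = 1.7031 − 0.9710 = 0.732 bits.

0.732 bits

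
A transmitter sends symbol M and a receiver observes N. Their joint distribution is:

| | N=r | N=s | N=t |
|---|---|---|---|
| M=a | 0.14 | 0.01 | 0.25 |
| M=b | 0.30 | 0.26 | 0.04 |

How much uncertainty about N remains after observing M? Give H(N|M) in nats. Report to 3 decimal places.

Chain rule: H(N|M) = H(M,N) − H(M).
Marginals: p(M) = (0.4000, 0.6000), p(N) = (0.4400, 0.2700, 0.2900).
H(M,N) = 1.5081 nats; H(M) = 0.6730 nats.
H(N|M) = 1.5081 − 0.6730 = 0.835 nats.

0.835 nats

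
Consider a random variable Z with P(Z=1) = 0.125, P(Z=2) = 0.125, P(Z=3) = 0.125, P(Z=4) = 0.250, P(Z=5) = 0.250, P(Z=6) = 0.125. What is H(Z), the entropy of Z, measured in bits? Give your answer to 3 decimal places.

H(Z) = −Σ p·log₂ p.
  −(0.125)·log₂(0.125) = 0.3750
  −(0.125)·log₂(0.125) = 0.3750
  −(0.125)·log₂(0.125) = 0.3750
  −(0.250)·log₂(0.250) = 0.5000
  −(0.250)·log₂(0.250) = 0.5000
  −(0.125)·log₂(0.125) = 0.3750
Sum: 0.3750 + 0.3750 + 0.3750 + 0.5000 + 0.5000 + 0.3750 = 2.500 bits.

2.500 bits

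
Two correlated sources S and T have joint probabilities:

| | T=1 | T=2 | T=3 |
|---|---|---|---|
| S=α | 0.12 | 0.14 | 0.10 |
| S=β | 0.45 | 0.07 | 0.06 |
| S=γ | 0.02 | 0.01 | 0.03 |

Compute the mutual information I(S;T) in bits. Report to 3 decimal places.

0.157 bits

Marginals: p(S) = (0.3600, 0.5800, 0.0600), p(T) = (0.5900, 0.2200, 0.1900).
I(S;T) = H(S) + H(T) − H(S,T).
H(S) = 1.2300, H(T) = 1.3849, H(S,T) = 2.4579.
I(S;T) = 1.2300 + 1.3849 − 2.4579 = 0.157 bits.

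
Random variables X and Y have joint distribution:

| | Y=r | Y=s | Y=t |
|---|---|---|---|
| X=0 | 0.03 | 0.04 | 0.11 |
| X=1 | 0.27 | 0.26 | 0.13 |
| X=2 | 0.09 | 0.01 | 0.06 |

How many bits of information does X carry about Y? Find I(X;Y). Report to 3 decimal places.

0.130 bits

Marginals: p(X) = (0.1800, 0.6600, 0.1600), p(Y) = (0.3900, 0.3100, 0.3000).
I(X;Y) = H(X) + H(Y) − H(X,Y).
H(X) = 1.2640, H(Y) = 1.5747, H(X,Y) = 2.7084.
I(X;Y) = 1.2640 + 1.5747 − 2.7084 = 0.130 bits.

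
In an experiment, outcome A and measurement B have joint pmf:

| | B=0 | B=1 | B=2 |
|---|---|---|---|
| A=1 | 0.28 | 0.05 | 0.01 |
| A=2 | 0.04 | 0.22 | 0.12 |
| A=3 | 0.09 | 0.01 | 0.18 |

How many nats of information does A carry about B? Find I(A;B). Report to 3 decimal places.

0.336 nats

Marginals: p(A) = (0.3400, 0.3800, 0.2800), p(B) = (0.4100, 0.2800, 0.3100).
I(A;B) = Σ p(x,y)·ln[p(x,y)/(p(x)p(y))].
  (1,0): 0.28·ln(2.0086) = 0.1953
  (1,1): 0.05·ln(0.5252) = -0.0322
  (1,2): 0.01·ln(0.0949) = -0.0236
  (2,0): 0.04·ln(0.2567) = -0.0544
  (2,1): 0.22·ln(2.0677) = 0.1598
  (2,2): 0.12·ln(1.0187) = 0.0022
  (3,0): 0.09·ln(0.7840) = -0.0219
  (3,1): 0.01·ln(0.1276) = -0.0206
  (3,2): 0.18·ln(2.0737) = 0.1313
Sum = 0.336 nats.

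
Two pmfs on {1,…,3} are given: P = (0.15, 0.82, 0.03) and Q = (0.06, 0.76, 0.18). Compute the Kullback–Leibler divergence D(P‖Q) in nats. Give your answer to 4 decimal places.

0.1460 nats

D(P‖Q) = Σ p·ln(p/q).
  0.15·ln(0.15/0.06) = 0.13744
  0.82·ln(0.82/0.76) = 0.06231
  0.03·ln(0.03/0.18) = -0.05375
D(P‖Q) = 0.1460 nats.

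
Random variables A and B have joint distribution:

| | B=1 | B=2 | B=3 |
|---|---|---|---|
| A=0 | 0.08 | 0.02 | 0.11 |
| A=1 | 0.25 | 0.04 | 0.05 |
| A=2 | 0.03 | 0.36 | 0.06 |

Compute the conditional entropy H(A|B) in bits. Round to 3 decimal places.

Chain rule: H(A|B) = H(A,B) − H(B).
Marginals: p(A) = (0.2100, 0.3400, 0.4500), p(B) = (0.3600, 0.4200, 0.2200).
H(A,B) = 2.5824 bits; H(B) = 1.5368 bits.
H(A|B) = 2.5824 − 1.5368 = 1.046 bits.

1.046 bits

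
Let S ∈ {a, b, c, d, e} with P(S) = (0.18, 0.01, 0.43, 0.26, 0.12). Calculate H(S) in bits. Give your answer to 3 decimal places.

1.908 bits

H(S) = −Σ p·log₂ p.
  −(0.18)·log₂(0.18) = 0.4453
  −(0.01)·log₂(0.01) = 0.0664
  −(0.43)·log₂(0.43) = 0.5236
  −(0.26)·log₂(0.26) = 0.5053
  −(0.12)·log₂(0.12) = 0.3671
Sum: 0.4453 + 0.0664 + 0.5236 + 0.5053 + 0.3671 = 1.908 bits.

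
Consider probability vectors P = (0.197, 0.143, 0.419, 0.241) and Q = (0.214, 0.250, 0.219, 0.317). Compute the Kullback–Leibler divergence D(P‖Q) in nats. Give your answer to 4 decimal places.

0.1096 nats

D(P‖Q) = Σ p·ln(p/q).
  0.197·ln(0.197/0.214) = -0.01631
  0.143·ln(0.143/0.250) = -0.07988
  0.419·ln(0.419/0.219) = 0.27185
  0.241·ln(0.241/0.317) = -0.06606
D(P‖Q) = 0.1096 nats.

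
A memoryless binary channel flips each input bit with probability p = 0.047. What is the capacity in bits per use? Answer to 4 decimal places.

0.7265 bits

Binary symmetric channel: C = 1 − h₂(ε) where h₂ is the binary entropy function.
h₂(0.047) = −0.047·log₂0.047 − 0.953·log₂0.953 = 0.2735.
C = 1 − 0.2735 = 0.7265 bits per channel use.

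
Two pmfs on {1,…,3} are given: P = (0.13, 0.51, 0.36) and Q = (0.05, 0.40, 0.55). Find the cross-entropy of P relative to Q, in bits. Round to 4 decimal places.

H(P,Q) = −Σ p·log₂ q.
  −0.13·log₂(0.05) = 0.56185
  −0.51·log₂(0.40) = 0.67418
  −0.36·log₂(0.55) = 0.31050
H(P,Q) = 1.5465 bits.

1.5465 bits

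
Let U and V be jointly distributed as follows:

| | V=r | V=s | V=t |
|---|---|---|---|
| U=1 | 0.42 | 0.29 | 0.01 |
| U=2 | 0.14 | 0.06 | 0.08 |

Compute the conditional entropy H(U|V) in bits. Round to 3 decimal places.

Chain rule: H(U|V) = H(U,V) − H(V).
Marginals: p(U) = (0.7200, 0.2800), p(V) = (0.5600, 0.3500, 0.0900).
H(U,V) = 2.0421 bits; H(V) = 1.3112 bits.
H(U|V) = 2.0421 − 1.3112 = 0.731 bits.

0.731 bits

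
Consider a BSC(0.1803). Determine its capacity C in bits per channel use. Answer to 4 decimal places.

0.3193 bits

Binary symmetric channel: C = 1 − h₂(ε) where h₂ is the binary entropy function.
h₂(0.1803) = −0.1803·log₂0.1803 − 0.8197·log₂0.8197 = 0.6807.
C = 1 − 0.6807 = 0.3193 bits per channel use.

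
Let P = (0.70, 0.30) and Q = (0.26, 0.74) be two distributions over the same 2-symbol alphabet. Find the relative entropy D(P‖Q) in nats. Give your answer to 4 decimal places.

0.4224 nats

D(P‖Q) = Σ p·ln(p/q).
  0.70·ln(0.70/0.26) = 0.69328
  0.30·ln(0.30/0.74) = -0.27086
D(P‖Q) = 0.4224 nats.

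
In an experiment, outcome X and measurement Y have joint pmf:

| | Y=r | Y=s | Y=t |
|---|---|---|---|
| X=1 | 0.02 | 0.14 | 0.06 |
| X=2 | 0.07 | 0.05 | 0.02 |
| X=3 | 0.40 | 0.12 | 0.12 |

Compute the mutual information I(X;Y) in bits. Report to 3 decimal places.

0.168 bits

Marginals: p(X) = (0.2200, 0.1400, 0.6400), p(Y) = (0.4900, 0.3100, 0.2000).
I(X;Y) = H(X) + H(Y) − H(X,Y).
H(X) = 1.2898, H(Y) = 1.4925, H(X,Y) = 2.6140.
I(X;Y) = 1.2898 + 1.4925 − 2.6140 = 0.168 bits.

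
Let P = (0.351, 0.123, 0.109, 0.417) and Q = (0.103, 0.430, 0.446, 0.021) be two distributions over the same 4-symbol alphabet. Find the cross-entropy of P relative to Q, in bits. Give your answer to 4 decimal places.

3.7519 bits

H(P,Q) = −Σ p·log₂ q.
  −0.351·log₂(0.103) = 1.15103
  −0.123·log₂(0.430) = 0.14976
  −0.109·log₂(0.446) = 0.12697
  −0.417·log₂(0.021) = 2.32414
H(P,Q) = 3.7519 bits.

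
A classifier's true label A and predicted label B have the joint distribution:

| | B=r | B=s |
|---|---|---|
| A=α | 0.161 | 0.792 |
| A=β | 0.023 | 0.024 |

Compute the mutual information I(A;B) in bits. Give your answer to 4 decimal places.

0.0173 bits

Marginals: p(A) = (0.9530, 0.0470), p(B) = (0.1840, 0.8160).
I(A;B) = Σ p(x,y)·log₂[p(x,y)/(p(x)p(y))].
  (α,r): 0.161·log₂(0.9182) = -0.01983
  (α,s): 0.792·log₂(1.0185) = 0.02090
  (β,r): 0.023·log₂(2.6596) = 0.03246
  (β,s): 0.024·log₂(0.6258) = -0.01623
Sum = 0.0173 bits.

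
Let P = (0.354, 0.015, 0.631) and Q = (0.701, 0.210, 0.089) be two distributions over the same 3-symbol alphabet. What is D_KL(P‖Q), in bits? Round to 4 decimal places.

1.3770 bits

D(P‖Q) = Σ p·log₂(p/q).
  0.354·log₂(0.354/0.701) = -0.34893
  0.015·log₂(0.015/0.210) = -0.05711
  0.631·log₂(0.631/0.089) = 1.78306
D(P‖Q) = 1.3770 bits.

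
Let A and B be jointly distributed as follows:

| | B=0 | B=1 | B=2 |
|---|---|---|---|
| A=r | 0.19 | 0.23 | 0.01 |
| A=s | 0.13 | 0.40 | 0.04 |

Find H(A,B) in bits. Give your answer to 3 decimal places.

H(A,B) = −Σ p(x,y)·log₂ p(x,y) over all 6 cells.
  cell (r,0): −0.19·log₂0.19 = 0.4552
  cell (r,1): −0.23·log₂0.23 = 0.4877
  cell (r,2): −0.01·log₂0.01 = 0.0664
  cell (s,0): −0.13·log₂0.13 = 0.3826
  cell (s,1): −0.40·log₂0.40 = 0.5288
  cell (s,2): −0.04·log₂0.04 = 0.1858
Sum = 2.107 bits.

2.107 bits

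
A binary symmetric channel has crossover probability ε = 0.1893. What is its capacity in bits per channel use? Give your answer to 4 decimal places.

0.3000 bits

Binary symmetric channel: C = 1 − h₂(ε) where h₂ is the binary entropy function.
h₂(0.1893) = −0.1893·log₂0.1893 − 0.8107·log₂0.8107 = 0.7000.
C = 1 − 0.7000 = 0.3000 bits per channel use.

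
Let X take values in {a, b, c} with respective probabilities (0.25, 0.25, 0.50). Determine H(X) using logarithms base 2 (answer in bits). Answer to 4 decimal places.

1.5000 bits

H(X) = −Σ p·log₂ p.
  −(0.25)·log₂(0.25) = 0.50000
  −(0.25)·log₂(0.25) = 0.50000
  −(0.50)·log₂(0.50) = 0.50000
Sum: 0.50000 + 0.50000 + 0.50000 = 1.5000 bits.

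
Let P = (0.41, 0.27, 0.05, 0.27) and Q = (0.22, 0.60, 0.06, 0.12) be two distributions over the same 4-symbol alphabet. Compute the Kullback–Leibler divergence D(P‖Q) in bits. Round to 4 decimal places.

D(P‖Q) = Σ p·log₂(p/q).
  0.41·log₂(0.41/0.22) = 0.36823
  0.27·log₂(0.27/0.60) = -0.31104
  0.05·log₂(0.05/0.06) = -0.01315
  0.27·log₂(0.27/0.12) = 0.31588
D(P‖Q) = 0.3599 bits.

0.3599 bits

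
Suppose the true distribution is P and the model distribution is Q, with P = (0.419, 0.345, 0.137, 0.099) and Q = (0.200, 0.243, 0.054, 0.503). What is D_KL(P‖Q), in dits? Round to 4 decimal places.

D(P‖Q) = Σ p·log₁₀(p/q).
  0.419·log₁₀(0.419/0.200) = 0.13458
  0.345·log₁₀(0.345/0.243) = 0.05251
  0.137·log₁₀(0.137/0.054) = 0.05539
  0.099·log₁₀(0.099/0.503) = -0.06989
D(P‖Q) = 0.1726 dits.

0.1726 dits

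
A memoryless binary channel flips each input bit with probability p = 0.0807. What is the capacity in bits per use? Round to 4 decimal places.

Binary symmetric channel: C = 1 − h₂(ε) where h₂ is the binary entropy function.
h₂(0.0807) = −0.0807·log₂0.0807 − 0.9193·log₂0.9193 = 0.4046.
C = 1 − 0.4046 = 0.5954 bits per channel use.

0.5954 bits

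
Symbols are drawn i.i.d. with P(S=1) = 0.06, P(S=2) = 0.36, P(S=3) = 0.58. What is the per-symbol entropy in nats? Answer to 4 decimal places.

H(S) = −Σ p·ln p.
  −(0.06)·ln(0.06) = 0.16880
  −(0.36)·ln(0.36) = 0.36779
  −(0.58)·ln(0.58) = 0.31594
Sum: 0.16880 + 0.36779 + 0.31594 = 0.8525 nats.

0.8525 nats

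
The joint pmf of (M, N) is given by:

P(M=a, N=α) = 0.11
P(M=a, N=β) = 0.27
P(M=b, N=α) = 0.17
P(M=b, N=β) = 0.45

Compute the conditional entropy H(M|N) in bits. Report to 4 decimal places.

0.9578 bits

Marginals: p(M) = (0.3800, 0.6200), p(N) = (0.2800, 0.7200).
H(M|N) = Σ p(N) · H(M|N=·).
  N=α: p=0.2800, H(M|N=α) = 0.9666
  N=β: p=0.7200, H(M|N=β) = 0.9544
Weighted sum = 0.9578 bits.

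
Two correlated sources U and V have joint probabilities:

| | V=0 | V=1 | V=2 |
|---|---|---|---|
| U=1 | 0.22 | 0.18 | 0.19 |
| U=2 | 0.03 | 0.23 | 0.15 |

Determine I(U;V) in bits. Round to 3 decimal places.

Marginals: p(U) = (0.5900, 0.4100), p(V) = (0.2500, 0.4100, 0.3400).
I(U;V) = Σ p(x,y)·log₂[p(x,y)/(p(x)p(y))].
  (1,0): 0.22·log₂(1.4915) = 0.1269
  (1,1): 0.18·log₂(0.7441) = -0.0768
  (1,2): 0.19·log₂(0.9472) = -0.0149
  (2,0): 0.03·log₂(0.2927) = -0.0532
  (2,1): 0.23·log₂(1.3682) = 0.1040
  (2,2): 0.15·log₂(1.0760) = 0.0159
Sum = 0.102 bits.

0.102 bits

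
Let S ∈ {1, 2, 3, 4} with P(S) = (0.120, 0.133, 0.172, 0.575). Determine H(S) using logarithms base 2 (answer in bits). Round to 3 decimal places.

1.650 bits

H(S) = −Σ p·log₂ p.
  −(0.120)·log₂(0.120) = 0.3671
  −(0.133)·log₂(0.133) = 0.3871
  −(0.172)·log₂(0.172) = 0.4368
  −(0.575)·log₂(0.575) = 0.4591
Sum: 0.3671 + 0.3871 + 0.4368 + 0.4591 = 1.650 bits.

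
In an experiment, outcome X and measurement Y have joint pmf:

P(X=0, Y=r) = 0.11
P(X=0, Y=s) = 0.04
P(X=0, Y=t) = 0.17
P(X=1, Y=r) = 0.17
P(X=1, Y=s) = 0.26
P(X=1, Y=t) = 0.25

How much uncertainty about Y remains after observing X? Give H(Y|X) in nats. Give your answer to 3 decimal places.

Chain rule: H(Y|X) = H(X,Y) − H(X).
Marginals: p(X) = (0.3200, 0.6800), p(Y) = (0.2800, 0.3000, 0.4200).
H(X,Y) = 1.6708 nats; H(X) = 0.6269 nats.
H(Y|X) = 1.6708 − 0.6269 = 1.044 nats.

1.044 nats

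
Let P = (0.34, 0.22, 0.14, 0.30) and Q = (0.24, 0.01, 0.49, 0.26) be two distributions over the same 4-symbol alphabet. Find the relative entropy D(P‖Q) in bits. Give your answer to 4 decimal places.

0.9608 bits

D(P‖Q) = Σ p·log₂(p/q).
  0.34·log₂(0.34/0.24) = 0.17085
  0.22·log₂(0.22/0.01) = 0.98107
  0.14·log₂(0.14/0.49) = -0.25303
  0.30·log₂(0.30/0.26) = 0.06194
D(P‖Q) = 0.9608 bits.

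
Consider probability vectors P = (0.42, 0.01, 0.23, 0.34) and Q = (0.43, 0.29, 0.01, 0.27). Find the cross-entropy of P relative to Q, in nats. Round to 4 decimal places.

1.8712 nats

H(P,Q) = −Σ p·ln q.
  −0.42·ln(0.43) = 0.35447
  −0.01·ln(0.29) = 0.01238
  −0.23·ln(0.01) = 1.05919
  −0.34·ln(0.27) = 0.44517
H(P,Q) = 1.8712 nats.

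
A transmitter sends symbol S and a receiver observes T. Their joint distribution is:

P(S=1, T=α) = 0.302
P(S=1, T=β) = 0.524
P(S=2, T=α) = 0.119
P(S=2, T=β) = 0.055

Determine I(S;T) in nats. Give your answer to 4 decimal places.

0.0297 nats

Marginals: p(S) = (0.8260, 0.1740), p(T) = (0.4210, 0.5790).
I(S;T) = H(S) + H(T) − H(S,T).
H(S) = 0.4622, H(T) = 0.6806, H(S,T) = 1.1131.
I(S;T) = 0.4622 + 0.6806 − 1.1131 = 0.0297 nats.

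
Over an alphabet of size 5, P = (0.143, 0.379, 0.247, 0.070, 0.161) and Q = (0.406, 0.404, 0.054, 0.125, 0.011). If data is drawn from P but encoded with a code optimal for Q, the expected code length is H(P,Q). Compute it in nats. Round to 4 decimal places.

2.0650 nats

H(P,Q) = −Σ p·ln q.
  −0.143·ln(0.406) = 0.12890
  −0.379·ln(0.404) = 0.34350
  −0.247·ln(0.054) = 0.72094
  −0.070·ln(0.125) = 0.14556
  −0.161·ln(0.011) = 0.72609
H(P,Q) = 2.0650 nats.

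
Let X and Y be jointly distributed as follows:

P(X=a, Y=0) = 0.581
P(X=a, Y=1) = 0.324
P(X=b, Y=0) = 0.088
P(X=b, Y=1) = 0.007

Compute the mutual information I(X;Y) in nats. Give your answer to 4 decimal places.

Marginals: p(X) = (0.9050, 0.0950), p(Y) = (0.6690, 0.3310).
I(X;Y) = Σ p(x,y)·ln[p(x,y)/(p(x)p(y))].
  (a,0): 0.581·ln(0.9596) = -0.02394
  (a,1): 0.324·ln(1.0816) = 0.02542
  (b,0): 0.088·ln(1.3846) = 0.02864
  (b,1): 0.007·ln(0.2226) = -0.01052
Sum = 0.0196 nats.

0.0196 nats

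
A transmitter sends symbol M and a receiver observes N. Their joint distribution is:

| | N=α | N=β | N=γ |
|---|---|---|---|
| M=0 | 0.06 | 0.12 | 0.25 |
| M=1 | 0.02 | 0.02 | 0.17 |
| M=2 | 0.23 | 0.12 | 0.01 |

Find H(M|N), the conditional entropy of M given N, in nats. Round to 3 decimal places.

0.790 nats

Chain rule: H(M|N) = H(M,N) − H(N).
Marginals: p(M) = (0.4300, 0.2100, 0.3600), p(N) = (0.3100, 0.2600, 0.4300).
H(M,N) = 1.8660 nats; H(N) = 1.0762 nats.
H(M|N) = 1.8660 − 1.0762 = 0.790 nats.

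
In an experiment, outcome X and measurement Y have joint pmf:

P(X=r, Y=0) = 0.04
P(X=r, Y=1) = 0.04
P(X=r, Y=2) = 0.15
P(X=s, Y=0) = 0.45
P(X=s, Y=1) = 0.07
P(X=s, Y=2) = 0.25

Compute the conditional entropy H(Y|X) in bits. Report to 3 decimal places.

Chain rule: H(Y|X) = H(X,Y) − H(X).
Marginals: p(X) = (0.2300, 0.7700), p(Y) = (0.4900, 0.1100, 0.4000).
H(X,Y) = 2.0690 bits; H(X) = 0.7780 bits.
H(Y|X) = 2.0690 − 0.7780 = 1.291 bits.

1.291 bits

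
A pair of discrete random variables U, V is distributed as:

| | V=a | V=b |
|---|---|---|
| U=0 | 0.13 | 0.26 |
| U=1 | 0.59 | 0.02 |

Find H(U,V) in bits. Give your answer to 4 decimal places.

H(U,V) = −Σ p(x,y)·log₂ p(x,y) over all 4 cells.
  cell (0,a): −0.13·log₂0.13 = 0.38264
  cell (0,b): −0.26·log₂0.26 = 0.50529
  cell (1,a): −0.59·log₂0.59 = 0.44912
  cell (1,b): −0.02·log₂0.02 = 0.11288
Sum = 1.4499 bits.

1.4499 bits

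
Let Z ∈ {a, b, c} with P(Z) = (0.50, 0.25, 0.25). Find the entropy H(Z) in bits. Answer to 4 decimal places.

H(Z) = −Σ p·log₂ p.
  −(0.50)·log₂(0.50) = 0.50000
  −(0.25)·log₂(0.25) = 0.50000
  −(0.25)·log₂(0.25) = 0.50000
Sum: 0.50000 + 0.50000 + 0.50000 = 1.5000 bits.

1.5000 bits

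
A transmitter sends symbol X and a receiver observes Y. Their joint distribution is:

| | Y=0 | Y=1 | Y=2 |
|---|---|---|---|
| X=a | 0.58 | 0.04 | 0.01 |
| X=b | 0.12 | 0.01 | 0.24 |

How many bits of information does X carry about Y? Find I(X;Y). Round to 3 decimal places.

Marginals: p(X) = (0.6300, 0.3700), p(Y) = (0.7000, 0.0500, 0.2500).
I(X;Y) = Σ p(x,y)·log₂[p(x,y)/(p(x)p(y))].
  (a,0): 0.58·log₂(1.3152) = 0.2293
  (a,1): 0.04·log₂(1.2698) = 0.0138
  (a,2): 0.01·log₂(0.0635) = -0.0398
  (b,0): 0.12·log₂(0.4633) = -0.1332
  (b,1): 0.01·log₂(0.5405) = -0.0089
  (b,2): 0.24·log₂(2.5946) = 0.3301
Sum = 0.391 bits.

0.391 bits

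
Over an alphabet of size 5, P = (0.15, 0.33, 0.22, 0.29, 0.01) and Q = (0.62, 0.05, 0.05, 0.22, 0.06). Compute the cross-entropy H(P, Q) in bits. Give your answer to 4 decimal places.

H(P,Q) = −Σ p·log₂ q.
  −0.15·log₂(0.62) = 0.10345
  −0.33·log₂(0.05) = 1.42624
  −0.22·log₂(0.05) = 0.95082
  −0.29·log₂(0.22) = 0.63348
  −0.01·log₂(0.06) = 0.04059
H(P,Q) = 3.1546 bits.

3.1546 bits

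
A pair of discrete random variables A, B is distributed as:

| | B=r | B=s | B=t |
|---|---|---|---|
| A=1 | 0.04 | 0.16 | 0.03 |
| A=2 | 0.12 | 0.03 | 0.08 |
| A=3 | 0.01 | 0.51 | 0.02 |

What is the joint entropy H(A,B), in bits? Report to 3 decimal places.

2.246 bits

H(A,B) = −Σ p(x,y)·log₂ p(x,y) over all 9 cells.
  cell (1,r): −0.04·log₂0.04 = 0.1858
  cell (1,s): −0.16·log₂0.16 = 0.4230
  cell (1,t): −0.03·log₂0.03 = 0.1518
  cell (2,r): −0.12·log₂0.12 = 0.3671
  cell (2,s): −0.03·log₂0.03 = 0.1518
  cell (2,t): −0.08·log₂0.08 = 0.2915
  cell (3,r): −0.01·log₂0.01 = 0.0664
  cell (3,s): −0.51·log₂0.51 = 0.4954
  cell (3,t): −0.02·log₂0.02 = 0.1129
Sum = 2.246 bits.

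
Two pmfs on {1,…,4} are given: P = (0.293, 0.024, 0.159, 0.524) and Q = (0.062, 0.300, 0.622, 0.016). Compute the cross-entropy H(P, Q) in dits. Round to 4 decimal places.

H(P,Q) = −Σ p·log₁₀ q.
  −0.293·log₁₀(0.062) = 0.35383
  −0.024·log₁₀(0.300) = 0.01255
  −0.159·log₁₀(0.622) = 0.03279
  −0.524·log₁₀(0.016) = 0.94104
H(P,Q) = 1.3402 dits.

1.3402 dits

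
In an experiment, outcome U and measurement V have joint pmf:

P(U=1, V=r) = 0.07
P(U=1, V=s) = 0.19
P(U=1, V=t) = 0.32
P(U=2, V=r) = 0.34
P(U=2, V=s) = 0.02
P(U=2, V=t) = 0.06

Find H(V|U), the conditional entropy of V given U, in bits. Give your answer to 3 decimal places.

Chain rule: H(V|U) = H(U,V) − H(U).
Marginals: p(U) = (0.5800, 0.4200), p(V) = (0.4100, 0.2100, 0.3800).
H(U,V) = 2.1354 bits; H(U) = 0.9815 bits.
H(V|U) = 2.1354 − 0.9815 = 1.154 bits.

1.154 bits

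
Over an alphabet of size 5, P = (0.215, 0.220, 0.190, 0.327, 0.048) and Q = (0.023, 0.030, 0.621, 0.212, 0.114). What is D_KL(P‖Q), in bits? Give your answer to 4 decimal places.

1.1456 bits

D(P‖Q) = Σ p·log₂(p/q).
  0.215·log₂(0.215/0.023) = 0.69330
  0.220·log₂(0.220/0.030) = 0.63238
  0.190·log₂(0.190/0.621) = -0.32463
  0.327·log₂(0.327/0.212) = 0.20445
  0.048·log₂(0.048/0.114) = -0.05990
D(P‖Q) = 1.1456 bits.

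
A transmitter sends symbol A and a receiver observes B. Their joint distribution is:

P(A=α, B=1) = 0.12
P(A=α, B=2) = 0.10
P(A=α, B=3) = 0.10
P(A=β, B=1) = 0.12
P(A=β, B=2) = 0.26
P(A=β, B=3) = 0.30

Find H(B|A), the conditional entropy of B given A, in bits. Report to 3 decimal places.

1.521 bits

Chain rule: H(B|A) = H(A,B) − H(A).
Marginals: p(A) = (0.3200, 0.6800), p(B) = (0.2400, 0.3600, 0.4000).
H(A,B) = 2.4249 bits; H(A) = 0.9044 bits.
H(B|A) = 2.4249 − 0.9044 = 1.521 bits.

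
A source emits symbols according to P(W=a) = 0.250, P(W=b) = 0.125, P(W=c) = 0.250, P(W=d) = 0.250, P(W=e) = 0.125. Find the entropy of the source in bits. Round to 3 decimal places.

H(W) = −Σ p·log₂ p.
  −(0.250)·log₂(0.250) = 0.5000
  −(0.125)·log₂(0.125) = 0.3750
  −(0.250)·log₂(0.250) = 0.5000
  −(0.250)·log₂(0.250) = 0.5000
  −(0.125)·log₂(0.125) = 0.3750
Sum: 0.5000 + 0.3750 + 0.5000 + 0.5000 + 0.3750 = 2.250 bits.

2.250 bits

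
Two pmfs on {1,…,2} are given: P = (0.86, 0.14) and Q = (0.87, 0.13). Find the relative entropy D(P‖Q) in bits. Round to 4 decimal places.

0.0006 bits

D(P‖Q) = Σ p·log₂(p/q).
  0.86·log₂(0.86/0.87) = -0.01434
  0.14·log₂(0.14/0.13) = 0.01497
D(P‖Q) = 0.0006 bits.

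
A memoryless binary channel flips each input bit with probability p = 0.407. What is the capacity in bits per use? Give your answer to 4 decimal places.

0.0251 bits

Binary symmetric channel: C = 1 − h₂(ε) where h₂ is the binary entropy function.
h₂(0.407) = −0.407·log₂0.407 − 0.593·log₂0.593 = 0.9749.
C = 1 − 0.9749 = 0.0251 bits per channel use.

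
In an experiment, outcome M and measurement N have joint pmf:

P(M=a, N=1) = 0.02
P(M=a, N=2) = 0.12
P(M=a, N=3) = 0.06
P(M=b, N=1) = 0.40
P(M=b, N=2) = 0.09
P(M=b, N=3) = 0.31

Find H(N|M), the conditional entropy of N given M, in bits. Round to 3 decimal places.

1.367 bits

Chain rule: H(N|M) = H(M,N) − H(M).
Marginals: p(M) = (0.2000, 0.8000), p(N) = (0.4200, 0.2100, 0.3700).
H(M,N) = 2.0887 bits; H(M) = 0.7219 bits.
H(N|M) = 2.0887 − 0.7219 = 1.367 bits.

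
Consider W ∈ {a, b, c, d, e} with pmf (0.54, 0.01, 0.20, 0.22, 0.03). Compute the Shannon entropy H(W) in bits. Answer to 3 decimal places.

H(W) = −Σ p·log₂ p.
  −(0.54)·log₂(0.54) = 0.4800
  −(0.01)·log₂(0.01) = 0.0664
  −(0.20)·log₂(0.20) = 0.4644
  −(0.22)·log₂(0.22) = 0.4806
  −(0.03)·log₂(0.03) = 0.1518
Sum: 0.4800 + 0.0664 + 0.4644 + 0.4806 + 0.1518 = 1.643 bits.

1.643 bits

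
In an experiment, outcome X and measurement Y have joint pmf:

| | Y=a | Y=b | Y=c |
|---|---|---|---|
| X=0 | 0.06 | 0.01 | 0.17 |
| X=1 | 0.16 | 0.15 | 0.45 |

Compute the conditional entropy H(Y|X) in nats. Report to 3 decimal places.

0.902 nats

Chain rule: H(Y|X) = H(X,Y) − H(X).
Marginals: p(X) = (0.2400, 0.7600), p(Y) = (0.2200, 0.1600, 0.6200).
H(X,Y) = 1.4532 nats; H(X) = 0.5511 nats.
H(Y|X) = 1.4532 − 0.5511 = 0.902 nats.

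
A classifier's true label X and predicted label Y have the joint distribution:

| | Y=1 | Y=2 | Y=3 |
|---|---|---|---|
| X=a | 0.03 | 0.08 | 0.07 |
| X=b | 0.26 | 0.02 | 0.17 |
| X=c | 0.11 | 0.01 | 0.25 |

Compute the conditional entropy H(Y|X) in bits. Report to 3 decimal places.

Marginals: p(X) = (0.1800, 0.4500, 0.3700), p(Y) = (0.4000, 0.1100, 0.4900).
H(Y|X) = Σ p(X) · H(Y|X=·).
  X=a: p=0.1800, H(Y|X=a) = 1.4807
  X=b: p=0.4500, H(Y|X=b) = 1.1874
  X=c: p=0.3700, H(Y|X=c) = 1.0432
Weighted sum = 1.187 bits.

1.187 bits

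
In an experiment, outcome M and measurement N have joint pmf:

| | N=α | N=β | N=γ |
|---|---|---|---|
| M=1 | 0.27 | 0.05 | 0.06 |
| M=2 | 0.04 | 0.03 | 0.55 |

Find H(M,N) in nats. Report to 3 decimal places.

H(M,N) = −Σ p(x,y)·ln p(x,y) over all 6 cells.
  cell (1,α): −0.27·ln0.27 = 0.3535
  cell (1,β): −0.05·ln0.05 = 0.1498
  cell (1,γ): −0.06·ln0.06 = 0.1688
  cell (2,α): −0.04·ln0.04 = 0.1288
  cell (2,β): −0.03·ln0.03 = 0.1052
  cell (2,γ): −0.55·ln0.55 = 0.3288
Sum = 1.235 nats.

1.235 nats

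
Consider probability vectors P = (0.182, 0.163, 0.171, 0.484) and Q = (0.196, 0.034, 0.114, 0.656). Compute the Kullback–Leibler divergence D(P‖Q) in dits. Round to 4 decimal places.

0.0713 dits

D(P‖Q) = Σ p·log₁₀(p/q).
  0.182·log₁₀(0.182/0.196) = -0.00586
  0.163·log₁₀(0.163/0.034) = 0.11096
  0.171·log₁₀(0.171/0.114) = 0.03011
  0.484·log₁₀(0.484/0.656) = -0.06392
D(P‖Q) = 0.0713 dits.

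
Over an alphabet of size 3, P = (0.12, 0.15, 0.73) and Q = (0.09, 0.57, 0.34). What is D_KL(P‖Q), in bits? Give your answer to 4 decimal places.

D(P‖Q) = Σ p·log₂(p/q).
  0.12·log₂(0.12/0.09) = 0.04980
  0.15·log₂(0.15/0.57) = -0.28890
  0.73·log₂(0.73/0.34) = 0.80472
D(P‖Q) = 0.5656 bits.

0.5656 bits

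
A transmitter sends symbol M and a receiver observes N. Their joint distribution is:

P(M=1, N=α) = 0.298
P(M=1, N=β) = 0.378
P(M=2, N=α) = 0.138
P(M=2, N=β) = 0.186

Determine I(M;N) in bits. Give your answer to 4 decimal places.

0.0001 bits

Marginals: p(M) = (0.6760, 0.3240), p(N) = (0.4360, 0.5640).
I(M;N) = Σ p(x,y)·log₂[p(x,y)/(p(x)p(y))].
  (1,α): 0.298·log₂(1.0111) = 0.00473
  (1,β): 0.378·log₂(0.9914) = -0.00469
  (2,α): 0.138·log₂(0.9769) = -0.00465
  (2,β): 0.186·log₂(1.0179) = 0.00475
Sum = 0.0001 bits.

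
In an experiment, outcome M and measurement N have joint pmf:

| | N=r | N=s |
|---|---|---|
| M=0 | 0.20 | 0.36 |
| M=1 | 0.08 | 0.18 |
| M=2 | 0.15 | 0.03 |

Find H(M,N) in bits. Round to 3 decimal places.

H(M,N) = −Σ p(x,y)·log₂ p(x,y) over all 6 cells.
  cell (0,r): −0.20·log₂0.20 = 0.4644
  cell (0,s): −0.36·log₂0.36 = 0.5306
  cell (1,r): −0.08·log₂0.08 = 0.2915
  cell (1,s): −0.18·log₂0.18 = 0.4453
  cell (2,r): −0.15·log₂0.15 = 0.4105
  cell (2,s): −0.03·log₂0.03 = 0.1518
Sum = 2.294 bits.

2.294 bits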